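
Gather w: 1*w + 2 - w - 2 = 0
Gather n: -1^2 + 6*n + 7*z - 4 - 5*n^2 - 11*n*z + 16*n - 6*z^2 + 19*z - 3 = -5*n^2 + n*(22 - 11*z) - 6*z^2 + 26*z - 8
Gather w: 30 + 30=60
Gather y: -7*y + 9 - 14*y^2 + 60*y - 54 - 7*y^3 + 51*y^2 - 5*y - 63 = -7*y^3 + 37*y^2 + 48*y - 108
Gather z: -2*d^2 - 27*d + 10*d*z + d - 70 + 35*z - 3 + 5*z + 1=-2*d^2 - 26*d + z*(10*d + 40) - 72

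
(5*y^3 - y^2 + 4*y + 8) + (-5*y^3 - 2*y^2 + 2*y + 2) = -3*y^2 + 6*y + 10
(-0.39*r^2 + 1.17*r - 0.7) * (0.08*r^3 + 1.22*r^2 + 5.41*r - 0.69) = -0.0312*r^5 - 0.3822*r^4 - 0.7385*r^3 + 5.7448*r^2 - 4.5943*r + 0.483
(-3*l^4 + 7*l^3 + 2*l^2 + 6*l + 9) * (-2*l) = 6*l^5 - 14*l^4 - 4*l^3 - 12*l^2 - 18*l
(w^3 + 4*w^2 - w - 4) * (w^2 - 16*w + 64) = w^5 - 12*w^4 - w^3 + 268*w^2 - 256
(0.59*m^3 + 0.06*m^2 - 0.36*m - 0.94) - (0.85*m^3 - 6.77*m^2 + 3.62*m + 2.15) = -0.26*m^3 + 6.83*m^2 - 3.98*m - 3.09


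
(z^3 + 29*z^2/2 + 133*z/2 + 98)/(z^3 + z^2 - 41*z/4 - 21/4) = 2*(z^2 + 11*z + 28)/(2*z^2 - 5*z - 3)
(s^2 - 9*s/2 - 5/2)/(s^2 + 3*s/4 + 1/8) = 4*(s - 5)/(4*s + 1)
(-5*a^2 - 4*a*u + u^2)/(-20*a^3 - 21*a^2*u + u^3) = 1/(4*a + u)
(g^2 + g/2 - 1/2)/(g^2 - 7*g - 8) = (g - 1/2)/(g - 8)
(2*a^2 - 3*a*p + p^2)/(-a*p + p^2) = (-2*a + p)/p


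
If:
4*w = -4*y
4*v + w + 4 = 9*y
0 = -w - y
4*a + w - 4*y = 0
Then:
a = 5*y/4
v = 5*y/2 - 1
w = -y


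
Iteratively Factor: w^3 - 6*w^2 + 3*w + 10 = (w + 1)*(w^2 - 7*w + 10) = (w - 2)*(w + 1)*(w - 5)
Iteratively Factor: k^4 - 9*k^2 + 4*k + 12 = (k - 2)*(k^3 + 2*k^2 - 5*k - 6) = (k - 2)*(k + 1)*(k^2 + k - 6) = (k - 2)*(k + 1)*(k + 3)*(k - 2)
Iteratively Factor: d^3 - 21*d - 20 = (d + 4)*(d^2 - 4*d - 5) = (d - 5)*(d + 4)*(d + 1)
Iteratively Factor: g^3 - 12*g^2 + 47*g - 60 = (g - 5)*(g^2 - 7*g + 12) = (g - 5)*(g - 4)*(g - 3)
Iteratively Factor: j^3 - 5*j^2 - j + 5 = (j - 1)*(j^2 - 4*j - 5) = (j - 5)*(j - 1)*(j + 1)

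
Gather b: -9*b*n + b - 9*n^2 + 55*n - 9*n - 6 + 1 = b*(1 - 9*n) - 9*n^2 + 46*n - 5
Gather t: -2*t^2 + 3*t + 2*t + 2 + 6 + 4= -2*t^2 + 5*t + 12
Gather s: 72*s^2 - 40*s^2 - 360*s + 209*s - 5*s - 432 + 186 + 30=32*s^2 - 156*s - 216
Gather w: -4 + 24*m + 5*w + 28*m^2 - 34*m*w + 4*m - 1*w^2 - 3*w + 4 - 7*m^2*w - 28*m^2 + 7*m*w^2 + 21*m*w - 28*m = w^2*(7*m - 1) + w*(-7*m^2 - 13*m + 2)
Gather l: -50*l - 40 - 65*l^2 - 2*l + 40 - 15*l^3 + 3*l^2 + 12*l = -15*l^3 - 62*l^2 - 40*l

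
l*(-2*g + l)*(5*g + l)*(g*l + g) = -10*g^3*l^2 - 10*g^3*l + 3*g^2*l^3 + 3*g^2*l^2 + g*l^4 + g*l^3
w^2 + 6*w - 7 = (w - 1)*(w + 7)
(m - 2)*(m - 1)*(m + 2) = m^3 - m^2 - 4*m + 4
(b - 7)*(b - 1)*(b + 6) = b^3 - 2*b^2 - 41*b + 42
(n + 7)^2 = n^2 + 14*n + 49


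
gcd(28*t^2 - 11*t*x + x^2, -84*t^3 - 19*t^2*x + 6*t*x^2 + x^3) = -4*t + x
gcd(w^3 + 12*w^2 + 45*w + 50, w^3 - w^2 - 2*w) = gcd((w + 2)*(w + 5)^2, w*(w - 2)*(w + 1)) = 1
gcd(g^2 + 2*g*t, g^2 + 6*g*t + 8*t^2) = g + 2*t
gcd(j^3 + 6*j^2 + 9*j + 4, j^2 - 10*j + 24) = 1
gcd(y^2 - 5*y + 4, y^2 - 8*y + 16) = y - 4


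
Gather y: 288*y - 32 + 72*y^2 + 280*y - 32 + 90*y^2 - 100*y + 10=162*y^2 + 468*y - 54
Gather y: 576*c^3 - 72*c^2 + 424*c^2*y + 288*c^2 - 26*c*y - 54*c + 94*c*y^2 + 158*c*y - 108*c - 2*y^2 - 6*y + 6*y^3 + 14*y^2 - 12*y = 576*c^3 + 216*c^2 - 162*c + 6*y^3 + y^2*(94*c + 12) + y*(424*c^2 + 132*c - 18)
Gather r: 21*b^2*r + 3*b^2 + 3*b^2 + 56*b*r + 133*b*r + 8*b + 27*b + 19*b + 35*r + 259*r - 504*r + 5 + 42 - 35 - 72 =6*b^2 + 54*b + r*(21*b^2 + 189*b - 210) - 60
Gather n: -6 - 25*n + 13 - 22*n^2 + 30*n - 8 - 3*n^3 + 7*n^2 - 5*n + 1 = -3*n^3 - 15*n^2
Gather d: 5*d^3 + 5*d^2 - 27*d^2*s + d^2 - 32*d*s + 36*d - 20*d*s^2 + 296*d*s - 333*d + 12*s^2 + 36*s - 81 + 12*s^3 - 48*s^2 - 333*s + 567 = 5*d^3 + d^2*(6 - 27*s) + d*(-20*s^2 + 264*s - 297) + 12*s^3 - 36*s^2 - 297*s + 486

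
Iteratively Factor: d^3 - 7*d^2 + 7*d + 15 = (d + 1)*(d^2 - 8*d + 15) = (d - 3)*(d + 1)*(d - 5)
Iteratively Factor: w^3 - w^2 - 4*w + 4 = (w + 2)*(w^2 - 3*w + 2) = (w - 2)*(w + 2)*(w - 1)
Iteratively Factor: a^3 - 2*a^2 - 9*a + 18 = (a - 2)*(a^2 - 9) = (a - 3)*(a - 2)*(a + 3)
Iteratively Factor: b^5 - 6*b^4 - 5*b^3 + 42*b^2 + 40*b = (b - 5)*(b^4 - b^3 - 10*b^2 - 8*b) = (b - 5)*(b + 2)*(b^3 - 3*b^2 - 4*b) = (b - 5)*(b + 1)*(b + 2)*(b^2 - 4*b) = (b - 5)*(b - 4)*(b + 1)*(b + 2)*(b)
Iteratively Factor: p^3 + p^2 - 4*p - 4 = (p + 1)*(p^2 - 4) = (p + 1)*(p + 2)*(p - 2)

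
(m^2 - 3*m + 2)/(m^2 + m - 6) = (m - 1)/(m + 3)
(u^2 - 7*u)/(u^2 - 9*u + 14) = u/(u - 2)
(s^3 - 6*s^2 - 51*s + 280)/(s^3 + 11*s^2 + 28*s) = (s^2 - 13*s + 40)/(s*(s + 4))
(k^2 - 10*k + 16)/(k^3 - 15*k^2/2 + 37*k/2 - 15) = 2*(k - 8)/(2*k^2 - 11*k + 15)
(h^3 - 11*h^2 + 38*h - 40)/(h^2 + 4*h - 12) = (h^2 - 9*h + 20)/(h + 6)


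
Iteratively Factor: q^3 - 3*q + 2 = (q + 2)*(q^2 - 2*q + 1) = (q - 1)*(q + 2)*(q - 1)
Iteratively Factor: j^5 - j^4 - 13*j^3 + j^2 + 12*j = (j)*(j^4 - j^3 - 13*j^2 + j + 12) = j*(j - 4)*(j^3 + 3*j^2 - j - 3) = j*(j - 4)*(j + 1)*(j^2 + 2*j - 3) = j*(j - 4)*(j + 1)*(j + 3)*(j - 1)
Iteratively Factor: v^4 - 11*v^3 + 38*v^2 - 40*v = (v - 5)*(v^3 - 6*v^2 + 8*v) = (v - 5)*(v - 4)*(v^2 - 2*v) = v*(v - 5)*(v - 4)*(v - 2)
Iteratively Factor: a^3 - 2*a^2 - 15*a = (a)*(a^2 - 2*a - 15) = a*(a + 3)*(a - 5)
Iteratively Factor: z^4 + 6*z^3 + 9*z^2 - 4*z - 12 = (z + 2)*(z^3 + 4*z^2 + z - 6) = (z - 1)*(z + 2)*(z^2 + 5*z + 6) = (z - 1)*(z + 2)^2*(z + 3)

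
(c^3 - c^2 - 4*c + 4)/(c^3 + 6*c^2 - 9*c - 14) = (c^2 + c - 2)/(c^2 + 8*c + 7)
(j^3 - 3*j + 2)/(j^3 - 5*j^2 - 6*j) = (-j^3 + 3*j - 2)/(j*(-j^2 + 5*j + 6))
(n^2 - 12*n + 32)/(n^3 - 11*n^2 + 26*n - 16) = (n - 4)/(n^2 - 3*n + 2)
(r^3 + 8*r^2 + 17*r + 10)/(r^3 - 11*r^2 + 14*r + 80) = (r^2 + 6*r + 5)/(r^2 - 13*r + 40)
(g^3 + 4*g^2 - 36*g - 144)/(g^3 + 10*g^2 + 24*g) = (g - 6)/g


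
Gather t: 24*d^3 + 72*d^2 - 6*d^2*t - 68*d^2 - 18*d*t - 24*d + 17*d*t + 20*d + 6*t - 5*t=24*d^3 + 4*d^2 - 4*d + t*(-6*d^2 - d + 1)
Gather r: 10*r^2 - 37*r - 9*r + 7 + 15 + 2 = 10*r^2 - 46*r + 24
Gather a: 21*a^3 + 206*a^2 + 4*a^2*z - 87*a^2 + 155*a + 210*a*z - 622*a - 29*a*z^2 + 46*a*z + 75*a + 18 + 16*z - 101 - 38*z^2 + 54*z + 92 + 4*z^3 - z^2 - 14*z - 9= 21*a^3 + a^2*(4*z + 119) + a*(-29*z^2 + 256*z - 392) + 4*z^3 - 39*z^2 + 56*z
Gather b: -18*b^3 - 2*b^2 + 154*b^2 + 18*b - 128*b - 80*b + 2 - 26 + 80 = -18*b^3 + 152*b^2 - 190*b + 56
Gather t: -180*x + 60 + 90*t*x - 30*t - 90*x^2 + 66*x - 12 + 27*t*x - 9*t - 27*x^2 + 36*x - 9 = t*(117*x - 39) - 117*x^2 - 78*x + 39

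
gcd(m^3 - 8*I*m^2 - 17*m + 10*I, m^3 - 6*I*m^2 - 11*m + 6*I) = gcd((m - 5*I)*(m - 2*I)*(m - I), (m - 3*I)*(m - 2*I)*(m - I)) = m^2 - 3*I*m - 2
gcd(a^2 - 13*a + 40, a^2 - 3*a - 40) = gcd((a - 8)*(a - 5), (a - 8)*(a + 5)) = a - 8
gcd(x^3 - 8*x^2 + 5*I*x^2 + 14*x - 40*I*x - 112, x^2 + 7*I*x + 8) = 1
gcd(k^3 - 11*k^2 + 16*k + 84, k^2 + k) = 1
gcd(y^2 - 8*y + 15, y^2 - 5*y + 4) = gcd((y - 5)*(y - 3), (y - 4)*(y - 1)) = 1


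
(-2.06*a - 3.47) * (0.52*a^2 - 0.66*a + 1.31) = -1.0712*a^3 - 0.4448*a^2 - 0.4084*a - 4.5457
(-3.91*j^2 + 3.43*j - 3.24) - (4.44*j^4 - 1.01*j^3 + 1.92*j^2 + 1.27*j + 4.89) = -4.44*j^4 + 1.01*j^3 - 5.83*j^2 + 2.16*j - 8.13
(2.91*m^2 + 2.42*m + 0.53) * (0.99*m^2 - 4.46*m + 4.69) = 2.8809*m^4 - 10.5828*m^3 + 3.3794*m^2 + 8.986*m + 2.4857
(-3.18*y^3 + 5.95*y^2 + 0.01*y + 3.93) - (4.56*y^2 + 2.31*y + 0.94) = -3.18*y^3 + 1.39*y^2 - 2.3*y + 2.99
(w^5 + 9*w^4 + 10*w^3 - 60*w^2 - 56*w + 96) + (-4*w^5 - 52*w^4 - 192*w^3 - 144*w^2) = -3*w^5 - 43*w^4 - 182*w^3 - 204*w^2 - 56*w + 96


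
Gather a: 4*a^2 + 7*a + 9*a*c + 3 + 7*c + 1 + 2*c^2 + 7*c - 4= 4*a^2 + a*(9*c + 7) + 2*c^2 + 14*c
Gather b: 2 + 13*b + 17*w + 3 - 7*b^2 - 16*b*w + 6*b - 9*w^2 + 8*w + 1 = -7*b^2 + b*(19 - 16*w) - 9*w^2 + 25*w + 6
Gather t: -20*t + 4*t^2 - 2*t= 4*t^2 - 22*t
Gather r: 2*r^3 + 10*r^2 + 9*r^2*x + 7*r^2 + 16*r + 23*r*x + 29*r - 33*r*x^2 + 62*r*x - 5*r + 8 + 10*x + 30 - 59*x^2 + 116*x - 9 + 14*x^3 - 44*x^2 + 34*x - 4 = 2*r^3 + r^2*(9*x + 17) + r*(-33*x^2 + 85*x + 40) + 14*x^3 - 103*x^2 + 160*x + 25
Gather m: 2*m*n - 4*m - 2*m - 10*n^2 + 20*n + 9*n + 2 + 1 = m*(2*n - 6) - 10*n^2 + 29*n + 3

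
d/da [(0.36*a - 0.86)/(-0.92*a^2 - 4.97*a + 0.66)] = (0.3312*a^2 - 1.5824*a - 4.0366)/(0.8464*a^4 + 9.1448*a^3 + 23.4865*a^2 - 6.5604*a + 0.4356)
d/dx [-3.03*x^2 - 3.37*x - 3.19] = -6.06*x - 3.37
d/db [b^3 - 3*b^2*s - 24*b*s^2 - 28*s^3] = 3*b^2 - 6*b*s - 24*s^2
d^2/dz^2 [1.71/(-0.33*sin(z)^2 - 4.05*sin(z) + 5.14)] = (0.744876*sin(z)^4 + 6.856245*sin(z)^3 + 38.532969*sin(z)^2 + 21.88458*sin(z) - 61.897554)/(0.33*sin(z)^2 + 4.05*sin(z) - 5.14)^3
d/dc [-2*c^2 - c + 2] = -4*c - 1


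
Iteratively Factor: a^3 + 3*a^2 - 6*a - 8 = (a - 2)*(a^2 + 5*a + 4) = (a - 2)*(a + 4)*(a + 1)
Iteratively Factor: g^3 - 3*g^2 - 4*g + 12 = (g + 2)*(g^2 - 5*g + 6) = (g - 3)*(g + 2)*(g - 2)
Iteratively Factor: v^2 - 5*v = (v - 5)*(v)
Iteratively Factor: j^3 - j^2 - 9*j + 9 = (j - 1)*(j^2 - 9) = (j - 3)*(j - 1)*(j + 3)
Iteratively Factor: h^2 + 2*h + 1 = (h + 1)*(h + 1)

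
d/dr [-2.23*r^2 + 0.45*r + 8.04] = 0.45 - 4.46*r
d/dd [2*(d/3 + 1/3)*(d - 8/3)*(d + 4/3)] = 2*d^2 - 4*d/9 - 88/27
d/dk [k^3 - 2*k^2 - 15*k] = 3*k^2 - 4*k - 15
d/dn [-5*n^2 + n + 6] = 1 - 10*n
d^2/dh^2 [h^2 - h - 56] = 2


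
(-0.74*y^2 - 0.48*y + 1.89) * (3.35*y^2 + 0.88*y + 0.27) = -2.479*y^4 - 2.2592*y^3 + 5.7093*y^2 + 1.5336*y + 0.5103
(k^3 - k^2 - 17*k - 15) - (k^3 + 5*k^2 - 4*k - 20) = -6*k^2 - 13*k + 5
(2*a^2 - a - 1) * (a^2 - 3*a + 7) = 2*a^4 - 7*a^3 + 16*a^2 - 4*a - 7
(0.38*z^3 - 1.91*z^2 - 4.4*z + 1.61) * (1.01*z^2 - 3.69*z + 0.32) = 0.3838*z^5 - 3.3313*z^4 + 2.7255*z^3 + 17.2509*z^2 - 7.3489*z + 0.5152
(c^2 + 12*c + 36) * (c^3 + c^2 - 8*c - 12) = c^5 + 13*c^4 + 40*c^3 - 72*c^2 - 432*c - 432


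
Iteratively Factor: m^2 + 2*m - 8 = (m - 2)*(m + 4)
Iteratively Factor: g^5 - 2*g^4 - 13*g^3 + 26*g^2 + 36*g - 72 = (g - 2)*(g^4 - 13*g^2 + 36) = (g - 2)*(g + 2)*(g^3 - 2*g^2 - 9*g + 18) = (g - 2)*(g + 2)*(g + 3)*(g^2 - 5*g + 6) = (g - 3)*(g - 2)*(g + 2)*(g + 3)*(g - 2)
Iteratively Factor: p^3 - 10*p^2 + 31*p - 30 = (p - 5)*(p^2 - 5*p + 6) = (p - 5)*(p - 2)*(p - 3)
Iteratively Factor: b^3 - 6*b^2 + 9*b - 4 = (b - 4)*(b^2 - 2*b + 1) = (b - 4)*(b - 1)*(b - 1)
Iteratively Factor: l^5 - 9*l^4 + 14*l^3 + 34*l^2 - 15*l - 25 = (l + 1)*(l^4 - 10*l^3 + 24*l^2 + 10*l - 25) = (l - 5)*(l + 1)*(l^3 - 5*l^2 - l + 5) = (l - 5)^2*(l + 1)*(l^2 - 1) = (l - 5)^2*(l + 1)^2*(l - 1)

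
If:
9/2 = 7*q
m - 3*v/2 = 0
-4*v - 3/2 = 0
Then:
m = -9/16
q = 9/14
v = -3/8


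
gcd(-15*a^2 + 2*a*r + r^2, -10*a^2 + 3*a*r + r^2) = 5*a + r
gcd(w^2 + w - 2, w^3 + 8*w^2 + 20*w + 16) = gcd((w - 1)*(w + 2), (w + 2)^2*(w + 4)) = w + 2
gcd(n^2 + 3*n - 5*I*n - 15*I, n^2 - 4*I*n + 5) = n - 5*I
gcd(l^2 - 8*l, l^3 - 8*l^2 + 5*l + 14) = 1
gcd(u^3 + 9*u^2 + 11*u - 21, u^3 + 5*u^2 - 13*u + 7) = u^2 + 6*u - 7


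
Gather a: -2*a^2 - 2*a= -2*a^2 - 2*a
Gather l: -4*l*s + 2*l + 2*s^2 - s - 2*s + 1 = l*(2 - 4*s) + 2*s^2 - 3*s + 1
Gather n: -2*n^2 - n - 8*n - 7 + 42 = -2*n^2 - 9*n + 35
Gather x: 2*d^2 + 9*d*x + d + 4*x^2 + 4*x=2*d^2 + d + 4*x^2 + x*(9*d + 4)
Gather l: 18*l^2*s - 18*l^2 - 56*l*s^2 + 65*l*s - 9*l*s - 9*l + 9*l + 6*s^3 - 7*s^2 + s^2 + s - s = l^2*(18*s - 18) + l*(-56*s^2 + 56*s) + 6*s^3 - 6*s^2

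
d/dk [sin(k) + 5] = cos(k)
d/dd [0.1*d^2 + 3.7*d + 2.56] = 0.2*d + 3.7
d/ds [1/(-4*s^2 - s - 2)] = (8*s + 1)/(4*s^2 + s + 2)^2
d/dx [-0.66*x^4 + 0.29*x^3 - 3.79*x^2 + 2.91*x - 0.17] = -2.64*x^3 + 0.87*x^2 - 7.58*x + 2.91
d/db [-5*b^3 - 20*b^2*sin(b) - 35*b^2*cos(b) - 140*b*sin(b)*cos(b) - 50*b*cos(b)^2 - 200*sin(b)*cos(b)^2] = 35*b^2*sin(b) - 20*b^2*cos(b) - 15*b^2 - 40*b*sin(b) + 50*b*sin(2*b) - 70*b*cos(b) - 140*b*cos(2*b) - 70*sin(2*b) - 50*cos(b) - 25*cos(2*b) - 150*cos(3*b) - 25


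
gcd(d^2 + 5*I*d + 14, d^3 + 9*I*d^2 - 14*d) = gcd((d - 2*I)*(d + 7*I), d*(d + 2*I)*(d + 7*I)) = d + 7*I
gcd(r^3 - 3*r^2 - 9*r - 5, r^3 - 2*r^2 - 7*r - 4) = r^2 + 2*r + 1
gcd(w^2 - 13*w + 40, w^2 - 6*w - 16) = w - 8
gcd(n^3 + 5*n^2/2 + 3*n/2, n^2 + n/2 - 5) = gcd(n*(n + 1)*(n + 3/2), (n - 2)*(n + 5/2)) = 1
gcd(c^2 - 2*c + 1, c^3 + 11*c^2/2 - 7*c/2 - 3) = c - 1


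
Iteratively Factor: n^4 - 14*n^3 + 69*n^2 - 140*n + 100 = (n - 5)*(n^3 - 9*n^2 + 24*n - 20) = (n - 5)*(n - 2)*(n^2 - 7*n + 10) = (n - 5)*(n - 2)^2*(n - 5)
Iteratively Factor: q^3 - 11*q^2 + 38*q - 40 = (q - 5)*(q^2 - 6*q + 8) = (q - 5)*(q - 2)*(q - 4)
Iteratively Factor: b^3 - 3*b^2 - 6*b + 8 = (b - 1)*(b^2 - 2*b - 8) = (b - 1)*(b + 2)*(b - 4)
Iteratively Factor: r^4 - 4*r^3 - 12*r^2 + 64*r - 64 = (r - 2)*(r^3 - 2*r^2 - 16*r + 32) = (r - 2)^2*(r^2 - 16) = (r - 2)^2*(r + 4)*(r - 4)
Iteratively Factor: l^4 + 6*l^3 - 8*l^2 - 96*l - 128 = (l + 2)*(l^3 + 4*l^2 - 16*l - 64) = (l - 4)*(l + 2)*(l^2 + 8*l + 16) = (l - 4)*(l + 2)*(l + 4)*(l + 4)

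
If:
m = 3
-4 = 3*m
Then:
No Solution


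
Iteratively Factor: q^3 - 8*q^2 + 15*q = (q - 3)*(q^2 - 5*q) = (q - 5)*(q - 3)*(q)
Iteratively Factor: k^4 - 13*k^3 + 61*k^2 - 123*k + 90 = (k - 5)*(k^3 - 8*k^2 + 21*k - 18) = (k - 5)*(k - 3)*(k^2 - 5*k + 6) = (k - 5)*(k - 3)^2*(k - 2)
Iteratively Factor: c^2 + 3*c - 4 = (c - 1)*(c + 4)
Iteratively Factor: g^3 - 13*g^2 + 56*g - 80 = (g - 5)*(g^2 - 8*g + 16) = (g - 5)*(g - 4)*(g - 4)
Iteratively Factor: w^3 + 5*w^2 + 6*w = (w + 3)*(w^2 + 2*w) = w*(w + 3)*(w + 2)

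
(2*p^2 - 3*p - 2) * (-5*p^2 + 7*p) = -10*p^4 + 29*p^3 - 11*p^2 - 14*p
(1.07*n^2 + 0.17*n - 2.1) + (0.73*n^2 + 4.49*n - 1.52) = 1.8*n^2 + 4.66*n - 3.62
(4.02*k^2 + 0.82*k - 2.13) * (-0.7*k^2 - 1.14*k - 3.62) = -2.814*k^4 - 5.1568*k^3 - 13.9962*k^2 - 0.5402*k + 7.7106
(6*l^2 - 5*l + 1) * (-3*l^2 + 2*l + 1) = -18*l^4 + 27*l^3 - 7*l^2 - 3*l + 1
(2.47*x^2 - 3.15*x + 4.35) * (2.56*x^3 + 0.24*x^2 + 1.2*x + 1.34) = 6.3232*x^5 - 7.4712*x^4 + 13.344*x^3 + 0.573800000000001*x^2 + 0.999*x + 5.829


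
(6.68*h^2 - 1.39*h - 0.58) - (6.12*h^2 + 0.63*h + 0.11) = 0.56*h^2 - 2.02*h - 0.69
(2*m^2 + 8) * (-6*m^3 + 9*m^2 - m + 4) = -12*m^5 + 18*m^4 - 50*m^3 + 80*m^2 - 8*m + 32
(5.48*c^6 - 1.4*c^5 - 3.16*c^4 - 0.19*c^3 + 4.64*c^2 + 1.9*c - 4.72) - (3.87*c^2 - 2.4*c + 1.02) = 5.48*c^6 - 1.4*c^5 - 3.16*c^4 - 0.19*c^3 + 0.77*c^2 + 4.3*c - 5.74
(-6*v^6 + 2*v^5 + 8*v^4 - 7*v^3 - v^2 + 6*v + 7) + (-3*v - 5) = -6*v^6 + 2*v^5 + 8*v^4 - 7*v^3 - v^2 + 3*v + 2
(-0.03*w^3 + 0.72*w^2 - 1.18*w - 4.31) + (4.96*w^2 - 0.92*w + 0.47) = -0.03*w^3 + 5.68*w^2 - 2.1*w - 3.84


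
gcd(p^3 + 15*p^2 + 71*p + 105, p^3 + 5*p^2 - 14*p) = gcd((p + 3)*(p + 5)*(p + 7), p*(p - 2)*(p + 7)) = p + 7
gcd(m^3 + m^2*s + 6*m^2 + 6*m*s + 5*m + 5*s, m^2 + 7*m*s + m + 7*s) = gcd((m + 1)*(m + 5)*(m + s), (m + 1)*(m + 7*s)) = m + 1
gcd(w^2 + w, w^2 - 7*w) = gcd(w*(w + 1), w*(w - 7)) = w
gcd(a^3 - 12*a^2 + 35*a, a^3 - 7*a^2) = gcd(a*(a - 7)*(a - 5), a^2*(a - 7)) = a^2 - 7*a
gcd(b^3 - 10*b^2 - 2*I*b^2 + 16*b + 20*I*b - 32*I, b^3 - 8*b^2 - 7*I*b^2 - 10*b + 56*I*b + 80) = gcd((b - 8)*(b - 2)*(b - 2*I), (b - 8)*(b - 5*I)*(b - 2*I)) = b^2 + b*(-8 - 2*I) + 16*I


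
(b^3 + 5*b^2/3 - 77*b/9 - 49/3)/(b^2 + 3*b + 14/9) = (3*b^2 - 2*b - 21)/(3*b + 2)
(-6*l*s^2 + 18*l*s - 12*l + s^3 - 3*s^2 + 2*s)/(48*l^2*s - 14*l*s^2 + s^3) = (s^2 - 3*s + 2)/(s*(-8*l + s))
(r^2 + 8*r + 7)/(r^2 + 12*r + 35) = (r + 1)/(r + 5)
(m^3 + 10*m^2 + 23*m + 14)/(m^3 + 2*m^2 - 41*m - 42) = (m + 2)/(m - 6)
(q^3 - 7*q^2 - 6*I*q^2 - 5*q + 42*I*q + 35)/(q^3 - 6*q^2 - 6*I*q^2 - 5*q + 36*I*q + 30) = (q - 7)/(q - 6)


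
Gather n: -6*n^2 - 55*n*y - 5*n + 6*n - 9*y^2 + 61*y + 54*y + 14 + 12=-6*n^2 + n*(1 - 55*y) - 9*y^2 + 115*y + 26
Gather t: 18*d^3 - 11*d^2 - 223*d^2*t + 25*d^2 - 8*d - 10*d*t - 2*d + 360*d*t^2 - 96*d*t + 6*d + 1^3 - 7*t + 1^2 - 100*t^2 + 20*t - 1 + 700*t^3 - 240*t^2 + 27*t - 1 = 18*d^3 + 14*d^2 - 4*d + 700*t^3 + t^2*(360*d - 340) + t*(-223*d^2 - 106*d + 40)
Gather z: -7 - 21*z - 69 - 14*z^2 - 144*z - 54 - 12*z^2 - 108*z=-26*z^2 - 273*z - 130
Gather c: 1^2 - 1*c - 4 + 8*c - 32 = 7*c - 35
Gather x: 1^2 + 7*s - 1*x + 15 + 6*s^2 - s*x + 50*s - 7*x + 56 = 6*s^2 + 57*s + x*(-s - 8) + 72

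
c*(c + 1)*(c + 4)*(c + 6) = c^4 + 11*c^3 + 34*c^2 + 24*c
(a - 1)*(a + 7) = a^2 + 6*a - 7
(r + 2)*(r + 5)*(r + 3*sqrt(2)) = r^3 + 3*sqrt(2)*r^2 + 7*r^2 + 10*r + 21*sqrt(2)*r + 30*sqrt(2)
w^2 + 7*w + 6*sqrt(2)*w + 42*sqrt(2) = (w + 7)*(w + 6*sqrt(2))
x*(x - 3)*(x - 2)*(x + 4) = x^4 - x^3 - 14*x^2 + 24*x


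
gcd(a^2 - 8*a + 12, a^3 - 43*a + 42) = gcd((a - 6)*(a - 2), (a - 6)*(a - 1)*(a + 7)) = a - 6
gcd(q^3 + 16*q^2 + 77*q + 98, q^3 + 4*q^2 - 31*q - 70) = q^2 + 9*q + 14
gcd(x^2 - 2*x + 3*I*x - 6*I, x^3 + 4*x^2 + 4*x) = 1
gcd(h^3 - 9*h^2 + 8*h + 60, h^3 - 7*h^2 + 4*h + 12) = h - 6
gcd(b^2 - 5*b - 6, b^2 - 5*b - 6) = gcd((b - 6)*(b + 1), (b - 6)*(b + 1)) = b^2 - 5*b - 6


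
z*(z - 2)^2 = z^3 - 4*z^2 + 4*z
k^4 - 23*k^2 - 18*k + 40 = (k - 5)*(k - 1)*(k + 2)*(k + 4)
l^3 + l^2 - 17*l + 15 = (l - 3)*(l - 1)*(l + 5)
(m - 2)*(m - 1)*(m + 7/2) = m^3 + m^2/2 - 17*m/2 + 7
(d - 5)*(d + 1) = d^2 - 4*d - 5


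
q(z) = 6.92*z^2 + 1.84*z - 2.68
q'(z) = 13.84*z + 1.84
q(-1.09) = 3.54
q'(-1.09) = -13.25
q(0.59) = 0.81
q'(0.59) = 10.01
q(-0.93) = 1.59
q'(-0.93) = -11.03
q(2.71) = 53.13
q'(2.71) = 39.35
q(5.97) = 254.94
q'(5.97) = 84.46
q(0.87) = 4.16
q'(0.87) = 13.88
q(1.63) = 18.70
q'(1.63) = 24.40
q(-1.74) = 15.07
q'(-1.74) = -22.24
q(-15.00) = 1526.72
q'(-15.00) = -205.76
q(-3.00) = 54.08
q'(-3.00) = -39.68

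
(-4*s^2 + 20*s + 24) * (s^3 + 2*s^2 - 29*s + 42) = -4*s^5 + 12*s^4 + 180*s^3 - 700*s^2 + 144*s + 1008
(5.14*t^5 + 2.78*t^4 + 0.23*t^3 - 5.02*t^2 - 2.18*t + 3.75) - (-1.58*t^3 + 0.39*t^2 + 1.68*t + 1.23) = 5.14*t^5 + 2.78*t^4 + 1.81*t^3 - 5.41*t^2 - 3.86*t + 2.52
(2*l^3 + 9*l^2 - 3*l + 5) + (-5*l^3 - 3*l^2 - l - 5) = -3*l^3 + 6*l^2 - 4*l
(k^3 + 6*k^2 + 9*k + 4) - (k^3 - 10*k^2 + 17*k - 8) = 16*k^2 - 8*k + 12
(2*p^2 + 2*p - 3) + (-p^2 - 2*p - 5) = p^2 - 8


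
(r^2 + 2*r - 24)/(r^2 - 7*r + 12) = (r + 6)/(r - 3)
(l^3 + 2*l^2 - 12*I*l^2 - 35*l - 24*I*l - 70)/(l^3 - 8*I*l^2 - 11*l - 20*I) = (l^2 + l*(2 - 7*I) - 14*I)/(l^2 - 3*I*l + 4)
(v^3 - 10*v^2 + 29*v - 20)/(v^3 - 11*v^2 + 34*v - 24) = (v - 5)/(v - 6)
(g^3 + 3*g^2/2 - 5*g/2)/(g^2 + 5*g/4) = 2*(2*g^2 + 3*g - 5)/(4*g + 5)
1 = 1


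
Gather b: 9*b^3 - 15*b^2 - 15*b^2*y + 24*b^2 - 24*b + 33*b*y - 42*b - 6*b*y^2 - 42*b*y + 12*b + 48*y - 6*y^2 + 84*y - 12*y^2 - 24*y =9*b^3 + b^2*(9 - 15*y) + b*(-6*y^2 - 9*y - 54) - 18*y^2 + 108*y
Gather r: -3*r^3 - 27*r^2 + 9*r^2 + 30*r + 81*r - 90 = -3*r^3 - 18*r^2 + 111*r - 90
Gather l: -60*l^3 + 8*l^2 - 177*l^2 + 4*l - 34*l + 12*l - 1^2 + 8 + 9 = -60*l^3 - 169*l^2 - 18*l + 16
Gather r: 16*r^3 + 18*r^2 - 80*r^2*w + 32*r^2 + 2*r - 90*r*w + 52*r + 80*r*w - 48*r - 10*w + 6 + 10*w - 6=16*r^3 + r^2*(50 - 80*w) + r*(6 - 10*w)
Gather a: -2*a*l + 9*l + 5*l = -2*a*l + 14*l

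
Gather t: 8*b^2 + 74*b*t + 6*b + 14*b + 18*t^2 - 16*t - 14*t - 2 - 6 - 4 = 8*b^2 + 20*b + 18*t^2 + t*(74*b - 30) - 12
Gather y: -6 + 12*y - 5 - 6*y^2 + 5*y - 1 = -6*y^2 + 17*y - 12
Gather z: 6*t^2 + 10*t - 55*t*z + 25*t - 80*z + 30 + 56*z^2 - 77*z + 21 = 6*t^2 + 35*t + 56*z^2 + z*(-55*t - 157) + 51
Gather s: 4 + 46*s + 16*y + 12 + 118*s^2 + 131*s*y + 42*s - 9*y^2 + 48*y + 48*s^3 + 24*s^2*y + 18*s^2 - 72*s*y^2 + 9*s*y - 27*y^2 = 48*s^3 + s^2*(24*y + 136) + s*(-72*y^2 + 140*y + 88) - 36*y^2 + 64*y + 16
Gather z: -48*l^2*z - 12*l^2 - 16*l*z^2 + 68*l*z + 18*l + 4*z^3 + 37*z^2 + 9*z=-12*l^2 + 18*l + 4*z^3 + z^2*(37 - 16*l) + z*(-48*l^2 + 68*l + 9)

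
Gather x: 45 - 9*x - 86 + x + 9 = -8*x - 32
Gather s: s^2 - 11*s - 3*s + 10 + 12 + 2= s^2 - 14*s + 24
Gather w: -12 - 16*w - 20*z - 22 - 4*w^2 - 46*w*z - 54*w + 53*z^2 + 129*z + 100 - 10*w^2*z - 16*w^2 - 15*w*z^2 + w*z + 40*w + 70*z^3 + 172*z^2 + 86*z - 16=w^2*(-10*z - 20) + w*(-15*z^2 - 45*z - 30) + 70*z^3 + 225*z^2 + 195*z + 50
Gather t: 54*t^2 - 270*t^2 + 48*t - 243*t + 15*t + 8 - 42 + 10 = -216*t^2 - 180*t - 24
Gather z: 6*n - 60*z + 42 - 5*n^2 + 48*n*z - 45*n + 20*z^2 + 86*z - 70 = -5*n^2 - 39*n + 20*z^2 + z*(48*n + 26) - 28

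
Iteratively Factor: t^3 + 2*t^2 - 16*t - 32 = (t - 4)*(t^2 + 6*t + 8) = (t - 4)*(t + 4)*(t + 2)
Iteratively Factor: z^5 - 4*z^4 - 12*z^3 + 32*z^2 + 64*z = (z + 2)*(z^4 - 6*z^3 + 32*z) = (z + 2)^2*(z^3 - 8*z^2 + 16*z) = (z - 4)*(z + 2)^2*(z^2 - 4*z) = z*(z - 4)*(z + 2)^2*(z - 4)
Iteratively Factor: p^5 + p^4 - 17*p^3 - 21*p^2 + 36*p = (p + 3)*(p^4 - 2*p^3 - 11*p^2 + 12*p) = (p - 1)*(p + 3)*(p^3 - p^2 - 12*p) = p*(p - 1)*(p + 3)*(p^2 - p - 12) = p*(p - 4)*(p - 1)*(p + 3)*(p + 3)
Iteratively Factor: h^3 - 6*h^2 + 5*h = (h - 1)*(h^2 - 5*h) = (h - 5)*(h - 1)*(h)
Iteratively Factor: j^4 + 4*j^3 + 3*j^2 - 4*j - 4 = (j - 1)*(j^3 + 5*j^2 + 8*j + 4) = (j - 1)*(j + 2)*(j^2 + 3*j + 2) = (j - 1)*(j + 2)^2*(j + 1)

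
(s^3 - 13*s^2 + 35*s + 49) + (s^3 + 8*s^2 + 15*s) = 2*s^3 - 5*s^2 + 50*s + 49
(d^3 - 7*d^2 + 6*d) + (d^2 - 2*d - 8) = d^3 - 6*d^2 + 4*d - 8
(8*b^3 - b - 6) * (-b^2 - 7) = -8*b^5 - 55*b^3 + 6*b^2 + 7*b + 42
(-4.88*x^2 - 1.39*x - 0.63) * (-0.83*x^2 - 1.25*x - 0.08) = 4.0504*x^4 + 7.2537*x^3 + 2.6508*x^2 + 0.8987*x + 0.0504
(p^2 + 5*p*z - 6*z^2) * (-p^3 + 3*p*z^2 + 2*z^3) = -p^5 - 5*p^4*z + 9*p^3*z^2 + 17*p^2*z^3 - 8*p*z^4 - 12*z^5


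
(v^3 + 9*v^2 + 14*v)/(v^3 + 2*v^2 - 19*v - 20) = v*(v^2 + 9*v + 14)/(v^3 + 2*v^2 - 19*v - 20)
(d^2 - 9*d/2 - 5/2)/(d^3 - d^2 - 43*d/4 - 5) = 2*(d - 5)/(2*d^2 - 3*d - 20)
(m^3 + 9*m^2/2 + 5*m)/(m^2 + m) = (m^2 + 9*m/2 + 5)/(m + 1)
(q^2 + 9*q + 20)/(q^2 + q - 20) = (q + 4)/(q - 4)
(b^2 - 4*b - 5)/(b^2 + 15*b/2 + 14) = 2*(b^2 - 4*b - 5)/(2*b^2 + 15*b + 28)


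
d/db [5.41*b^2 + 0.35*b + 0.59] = 10.82*b + 0.35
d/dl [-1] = 0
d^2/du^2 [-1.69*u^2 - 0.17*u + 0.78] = -3.38000000000000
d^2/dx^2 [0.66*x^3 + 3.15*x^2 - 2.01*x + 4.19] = 3.96*x + 6.3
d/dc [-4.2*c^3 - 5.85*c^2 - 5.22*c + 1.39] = -12.6*c^2 - 11.7*c - 5.22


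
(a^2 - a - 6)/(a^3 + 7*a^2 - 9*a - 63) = (a + 2)/(a^2 + 10*a + 21)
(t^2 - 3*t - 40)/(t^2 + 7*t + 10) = (t - 8)/(t + 2)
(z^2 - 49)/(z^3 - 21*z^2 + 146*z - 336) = (z + 7)/(z^2 - 14*z + 48)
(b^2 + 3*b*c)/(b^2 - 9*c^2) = b/(b - 3*c)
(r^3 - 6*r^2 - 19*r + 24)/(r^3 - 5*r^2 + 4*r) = (r^2 - 5*r - 24)/(r*(r - 4))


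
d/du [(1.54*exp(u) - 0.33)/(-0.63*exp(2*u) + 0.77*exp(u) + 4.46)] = (0.9702*exp(2*u) - 0.4158*exp(u) + 7.1225)*exp(u)/(0.3969*exp(4*u) - 0.9702*exp(3*u) - 5.0267*exp(2*u) + 6.8684*exp(u) + 19.8916)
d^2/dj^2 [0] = 0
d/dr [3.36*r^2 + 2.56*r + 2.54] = 6.72*r + 2.56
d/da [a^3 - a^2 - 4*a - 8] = 3*a^2 - 2*a - 4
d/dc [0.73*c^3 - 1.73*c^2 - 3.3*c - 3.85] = 2.19*c^2 - 3.46*c - 3.3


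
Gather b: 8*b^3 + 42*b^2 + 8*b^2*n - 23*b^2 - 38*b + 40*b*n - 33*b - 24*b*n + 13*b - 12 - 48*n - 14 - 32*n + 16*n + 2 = 8*b^3 + b^2*(8*n + 19) + b*(16*n - 58) - 64*n - 24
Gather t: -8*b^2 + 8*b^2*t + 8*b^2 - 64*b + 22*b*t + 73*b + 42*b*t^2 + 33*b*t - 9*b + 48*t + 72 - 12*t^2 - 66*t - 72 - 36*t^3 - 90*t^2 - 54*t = -36*t^3 + t^2*(42*b - 102) + t*(8*b^2 + 55*b - 72)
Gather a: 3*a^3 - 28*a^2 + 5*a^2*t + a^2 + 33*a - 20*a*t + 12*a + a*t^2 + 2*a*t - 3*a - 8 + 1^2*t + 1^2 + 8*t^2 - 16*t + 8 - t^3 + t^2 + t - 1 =3*a^3 + a^2*(5*t - 27) + a*(t^2 - 18*t + 42) - t^3 + 9*t^2 - 14*t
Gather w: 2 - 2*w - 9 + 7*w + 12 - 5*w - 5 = 0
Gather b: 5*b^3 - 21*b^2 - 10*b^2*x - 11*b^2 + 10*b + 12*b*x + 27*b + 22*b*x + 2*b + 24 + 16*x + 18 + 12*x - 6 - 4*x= 5*b^3 + b^2*(-10*x - 32) + b*(34*x + 39) + 24*x + 36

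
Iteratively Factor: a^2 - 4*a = (a - 4)*(a)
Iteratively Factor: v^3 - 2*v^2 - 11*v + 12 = (v + 3)*(v^2 - 5*v + 4) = (v - 1)*(v + 3)*(v - 4)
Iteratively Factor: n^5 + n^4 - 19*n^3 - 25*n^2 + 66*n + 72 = (n - 4)*(n^4 + 5*n^3 + n^2 - 21*n - 18) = (n - 4)*(n + 1)*(n^3 + 4*n^2 - 3*n - 18) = (n - 4)*(n + 1)*(n + 3)*(n^2 + n - 6) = (n - 4)*(n - 2)*(n + 1)*(n + 3)*(n + 3)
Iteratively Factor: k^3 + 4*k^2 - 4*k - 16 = (k + 4)*(k^2 - 4) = (k - 2)*(k + 4)*(k + 2)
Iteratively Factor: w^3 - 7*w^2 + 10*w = (w - 5)*(w^2 - 2*w) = w*(w - 5)*(w - 2)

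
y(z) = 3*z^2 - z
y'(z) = 6*z - 1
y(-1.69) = 10.26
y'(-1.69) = -11.14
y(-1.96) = 13.48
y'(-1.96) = -12.76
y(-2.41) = 19.83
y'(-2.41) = -15.46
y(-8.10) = 204.93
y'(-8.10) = -49.60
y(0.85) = 1.32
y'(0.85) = 4.10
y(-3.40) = 38.08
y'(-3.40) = -21.40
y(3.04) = 24.68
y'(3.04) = 17.24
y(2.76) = 20.09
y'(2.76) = 15.56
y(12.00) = 420.00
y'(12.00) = 71.00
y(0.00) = 0.00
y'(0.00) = -1.00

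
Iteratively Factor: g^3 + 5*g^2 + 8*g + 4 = (g + 1)*(g^2 + 4*g + 4) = (g + 1)*(g + 2)*(g + 2)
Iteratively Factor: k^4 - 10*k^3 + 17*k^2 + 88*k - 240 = (k + 3)*(k^3 - 13*k^2 + 56*k - 80) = (k - 5)*(k + 3)*(k^2 - 8*k + 16) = (k - 5)*(k - 4)*(k + 3)*(k - 4)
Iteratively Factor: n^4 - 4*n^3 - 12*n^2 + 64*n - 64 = (n - 4)*(n^3 - 12*n + 16) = (n - 4)*(n + 4)*(n^2 - 4*n + 4) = (n - 4)*(n - 2)*(n + 4)*(n - 2)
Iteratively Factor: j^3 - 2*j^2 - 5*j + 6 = (j + 2)*(j^2 - 4*j + 3) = (j - 3)*(j + 2)*(j - 1)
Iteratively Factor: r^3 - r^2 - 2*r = (r + 1)*(r^2 - 2*r) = r*(r + 1)*(r - 2)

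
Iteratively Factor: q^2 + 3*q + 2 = (q + 2)*(q + 1)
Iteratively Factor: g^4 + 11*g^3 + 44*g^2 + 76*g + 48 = (g + 3)*(g^3 + 8*g^2 + 20*g + 16) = (g + 3)*(g + 4)*(g^2 + 4*g + 4) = (g + 2)*(g + 3)*(g + 4)*(g + 2)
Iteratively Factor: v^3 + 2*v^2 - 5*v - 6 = (v + 3)*(v^2 - v - 2) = (v - 2)*(v + 3)*(v + 1)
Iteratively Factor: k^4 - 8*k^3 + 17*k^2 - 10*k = (k - 1)*(k^3 - 7*k^2 + 10*k) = (k - 5)*(k - 1)*(k^2 - 2*k) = (k - 5)*(k - 2)*(k - 1)*(k)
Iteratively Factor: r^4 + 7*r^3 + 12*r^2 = (r + 4)*(r^3 + 3*r^2) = r*(r + 4)*(r^2 + 3*r) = r^2*(r + 4)*(r + 3)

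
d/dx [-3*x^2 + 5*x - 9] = 5 - 6*x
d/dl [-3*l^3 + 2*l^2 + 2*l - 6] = -9*l^2 + 4*l + 2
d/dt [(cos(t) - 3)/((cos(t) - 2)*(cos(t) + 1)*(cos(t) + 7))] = (-69*cos(t) - 3*cos(2*t) + cos(3*t) + 79)*sin(t)/(2*(cos(t) - 2)^2*(cos(t) + 1)^2*(cos(t) + 7)^2)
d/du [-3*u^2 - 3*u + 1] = -6*u - 3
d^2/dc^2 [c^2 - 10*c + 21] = 2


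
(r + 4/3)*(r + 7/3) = r^2 + 11*r/3 + 28/9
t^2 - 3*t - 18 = (t - 6)*(t + 3)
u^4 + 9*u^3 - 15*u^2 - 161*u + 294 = (u - 3)*(u - 2)*(u + 7)^2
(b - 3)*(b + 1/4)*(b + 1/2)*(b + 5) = b^4 + 11*b^3/4 - 107*b^2/8 - 11*b - 15/8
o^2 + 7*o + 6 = (o + 1)*(o + 6)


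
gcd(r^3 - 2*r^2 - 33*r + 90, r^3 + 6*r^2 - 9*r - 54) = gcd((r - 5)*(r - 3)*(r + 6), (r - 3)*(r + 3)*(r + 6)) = r^2 + 3*r - 18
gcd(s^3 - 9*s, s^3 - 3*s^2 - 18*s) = s^2 + 3*s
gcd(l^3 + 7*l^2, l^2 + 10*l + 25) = 1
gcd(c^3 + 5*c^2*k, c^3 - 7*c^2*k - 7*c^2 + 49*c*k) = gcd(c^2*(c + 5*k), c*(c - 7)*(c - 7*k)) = c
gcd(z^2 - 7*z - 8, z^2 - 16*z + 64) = z - 8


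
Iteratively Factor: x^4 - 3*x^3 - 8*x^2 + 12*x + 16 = (x + 2)*(x^3 - 5*x^2 + 2*x + 8) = (x + 1)*(x + 2)*(x^2 - 6*x + 8) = (x - 4)*(x + 1)*(x + 2)*(x - 2)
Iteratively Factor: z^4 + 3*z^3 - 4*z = (z + 2)*(z^3 + z^2 - 2*z) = z*(z + 2)*(z^2 + z - 2) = z*(z + 2)^2*(z - 1)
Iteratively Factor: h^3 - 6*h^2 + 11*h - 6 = (h - 2)*(h^2 - 4*h + 3) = (h - 3)*(h - 2)*(h - 1)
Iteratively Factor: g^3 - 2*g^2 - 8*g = (g)*(g^2 - 2*g - 8) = g*(g - 4)*(g + 2)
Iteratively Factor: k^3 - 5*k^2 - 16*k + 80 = (k - 5)*(k^2 - 16) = (k - 5)*(k - 4)*(k + 4)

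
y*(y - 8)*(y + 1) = y^3 - 7*y^2 - 8*y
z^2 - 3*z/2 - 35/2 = (z - 5)*(z + 7/2)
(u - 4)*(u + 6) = u^2 + 2*u - 24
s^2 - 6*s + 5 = (s - 5)*(s - 1)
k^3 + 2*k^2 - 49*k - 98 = (k - 7)*(k + 2)*(k + 7)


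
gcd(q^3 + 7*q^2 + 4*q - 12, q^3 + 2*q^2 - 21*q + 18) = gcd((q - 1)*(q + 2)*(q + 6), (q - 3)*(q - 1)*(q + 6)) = q^2 + 5*q - 6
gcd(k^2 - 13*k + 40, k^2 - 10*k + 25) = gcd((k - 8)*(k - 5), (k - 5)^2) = k - 5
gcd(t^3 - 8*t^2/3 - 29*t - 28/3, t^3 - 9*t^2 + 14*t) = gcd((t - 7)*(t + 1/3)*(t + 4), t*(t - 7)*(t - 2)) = t - 7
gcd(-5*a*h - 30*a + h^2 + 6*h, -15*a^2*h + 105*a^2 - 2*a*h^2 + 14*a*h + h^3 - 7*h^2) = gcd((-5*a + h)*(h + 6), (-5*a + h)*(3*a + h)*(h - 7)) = 5*a - h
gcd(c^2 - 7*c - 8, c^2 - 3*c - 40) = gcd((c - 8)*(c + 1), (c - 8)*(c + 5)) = c - 8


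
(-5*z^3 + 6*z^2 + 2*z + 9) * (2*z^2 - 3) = -10*z^5 + 12*z^4 + 19*z^3 - 6*z - 27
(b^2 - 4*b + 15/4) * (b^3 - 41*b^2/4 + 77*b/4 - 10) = b^5 - 57*b^4/4 + 64*b^3 - 2007*b^2/16 + 1795*b/16 - 75/2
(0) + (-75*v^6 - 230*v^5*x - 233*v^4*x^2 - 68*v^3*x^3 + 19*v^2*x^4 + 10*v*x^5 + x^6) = -75*v^6 - 230*v^5*x - 233*v^4*x^2 - 68*v^3*x^3 + 19*v^2*x^4 + 10*v*x^5 + x^6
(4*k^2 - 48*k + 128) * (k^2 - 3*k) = 4*k^4 - 60*k^3 + 272*k^2 - 384*k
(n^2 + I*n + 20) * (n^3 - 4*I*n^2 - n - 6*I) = n^5 - 3*I*n^4 + 23*n^3 - 87*I*n^2 - 14*n - 120*I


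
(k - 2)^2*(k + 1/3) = k^3 - 11*k^2/3 + 8*k/3 + 4/3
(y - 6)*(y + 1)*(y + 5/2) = y^3 - 5*y^2/2 - 37*y/2 - 15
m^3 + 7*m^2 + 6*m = m*(m + 1)*(m + 6)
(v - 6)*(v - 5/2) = v^2 - 17*v/2 + 15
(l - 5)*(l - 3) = l^2 - 8*l + 15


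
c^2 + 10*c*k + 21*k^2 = (c + 3*k)*(c + 7*k)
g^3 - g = g*(g - 1)*(g + 1)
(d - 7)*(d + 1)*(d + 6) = d^3 - 43*d - 42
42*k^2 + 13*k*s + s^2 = (6*k + s)*(7*k + s)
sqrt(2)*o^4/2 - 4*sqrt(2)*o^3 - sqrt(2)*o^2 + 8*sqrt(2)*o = o*(o - 8)*(o - sqrt(2))*(sqrt(2)*o/2 + 1)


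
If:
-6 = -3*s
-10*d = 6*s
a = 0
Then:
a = 0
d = -6/5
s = 2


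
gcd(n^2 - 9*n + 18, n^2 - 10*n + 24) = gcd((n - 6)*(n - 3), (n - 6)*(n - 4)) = n - 6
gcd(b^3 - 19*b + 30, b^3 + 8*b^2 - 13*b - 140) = b + 5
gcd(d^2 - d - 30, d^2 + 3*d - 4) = 1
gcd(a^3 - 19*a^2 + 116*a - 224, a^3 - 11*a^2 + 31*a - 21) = a - 7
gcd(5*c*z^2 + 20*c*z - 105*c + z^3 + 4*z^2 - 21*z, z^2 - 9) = z - 3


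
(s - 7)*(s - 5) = s^2 - 12*s + 35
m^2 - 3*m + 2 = (m - 2)*(m - 1)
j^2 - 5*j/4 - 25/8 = (j - 5/2)*(j + 5/4)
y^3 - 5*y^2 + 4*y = y*(y - 4)*(y - 1)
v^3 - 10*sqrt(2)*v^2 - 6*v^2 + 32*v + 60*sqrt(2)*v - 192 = (v - 6)*(v - 8*sqrt(2))*(v - 2*sqrt(2))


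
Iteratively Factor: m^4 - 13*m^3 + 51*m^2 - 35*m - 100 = (m - 4)*(m^3 - 9*m^2 + 15*m + 25) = (m - 4)*(m + 1)*(m^2 - 10*m + 25) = (m - 5)*(m - 4)*(m + 1)*(m - 5)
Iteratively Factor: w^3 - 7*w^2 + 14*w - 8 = (w - 4)*(w^2 - 3*w + 2) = (w - 4)*(w - 1)*(w - 2)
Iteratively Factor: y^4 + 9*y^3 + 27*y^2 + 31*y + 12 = (y + 1)*(y^3 + 8*y^2 + 19*y + 12) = (y + 1)^2*(y^2 + 7*y + 12) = (y + 1)^2*(y + 3)*(y + 4)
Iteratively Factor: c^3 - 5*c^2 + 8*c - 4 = (c - 2)*(c^2 - 3*c + 2) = (c - 2)*(c - 1)*(c - 2)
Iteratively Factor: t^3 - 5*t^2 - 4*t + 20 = (t - 5)*(t^2 - 4) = (t - 5)*(t - 2)*(t + 2)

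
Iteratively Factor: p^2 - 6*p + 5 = (p - 1)*(p - 5)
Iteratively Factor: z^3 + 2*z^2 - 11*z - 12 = (z + 1)*(z^2 + z - 12) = (z + 1)*(z + 4)*(z - 3)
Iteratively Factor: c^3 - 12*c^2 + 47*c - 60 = (c - 3)*(c^2 - 9*c + 20) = (c - 5)*(c - 3)*(c - 4)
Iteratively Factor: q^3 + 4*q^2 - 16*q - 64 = (q + 4)*(q^2 - 16) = (q - 4)*(q + 4)*(q + 4)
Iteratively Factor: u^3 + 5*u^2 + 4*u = (u + 4)*(u^2 + u) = u*(u + 4)*(u + 1)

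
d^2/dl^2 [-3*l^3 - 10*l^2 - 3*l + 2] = -18*l - 20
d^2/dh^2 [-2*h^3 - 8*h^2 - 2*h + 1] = -12*h - 16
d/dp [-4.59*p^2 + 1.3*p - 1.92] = 1.3 - 9.18*p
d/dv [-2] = 0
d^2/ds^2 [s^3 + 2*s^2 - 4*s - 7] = 6*s + 4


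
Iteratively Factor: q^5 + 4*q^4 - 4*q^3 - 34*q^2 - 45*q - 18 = (q + 3)*(q^4 + q^3 - 7*q^2 - 13*q - 6) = (q + 2)*(q + 3)*(q^3 - q^2 - 5*q - 3) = (q - 3)*(q + 2)*(q + 3)*(q^2 + 2*q + 1) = (q - 3)*(q + 1)*(q + 2)*(q + 3)*(q + 1)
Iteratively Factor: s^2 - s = (s - 1)*(s)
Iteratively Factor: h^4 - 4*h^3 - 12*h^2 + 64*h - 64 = (h + 4)*(h^3 - 8*h^2 + 20*h - 16) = (h - 4)*(h + 4)*(h^2 - 4*h + 4) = (h - 4)*(h - 2)*(h + 4)*(h - 2)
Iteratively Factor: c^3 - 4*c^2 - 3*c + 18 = (c - 3)*(c^2 - c - 6) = (c - 3)^2*(c + 2)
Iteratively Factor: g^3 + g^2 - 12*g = (g + 4)*(g^2 - 3*g) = (g - 3)*(g + 4)*(g)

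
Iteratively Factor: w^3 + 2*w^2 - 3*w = (w + 3)*(w^2 - w) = w*(w + 3)*(w - 1)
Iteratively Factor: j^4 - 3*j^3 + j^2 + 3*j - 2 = (j - 1)*(j^3 - 2*j^2 - j + 2) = (j - 1)*(j + 1)*(j^2 - 3*j + 2) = (j - 2)*(j - 1)*(j + 1)*(j - 1)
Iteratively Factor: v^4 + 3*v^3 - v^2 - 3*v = (v + 3)*(v^3 - v) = (v - 1)*(v + 3)*(v^2 + v) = v*(v - 1)*(v + 3)*(v + 1)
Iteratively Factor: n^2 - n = (n)*(n - 1)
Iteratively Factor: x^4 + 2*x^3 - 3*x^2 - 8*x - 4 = (x + 2)*(x^3 - 3*x - 2) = (x - 2)*(x + 2)*(x^2 + 2*x + 1) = (x - 2)*(x + 1)*(x + 2)*(x + 1)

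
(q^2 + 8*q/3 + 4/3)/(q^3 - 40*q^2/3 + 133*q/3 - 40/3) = (3*q^2 + 8*q + 4)/(3*q^3 - 40*q^2 + 133*q - 40)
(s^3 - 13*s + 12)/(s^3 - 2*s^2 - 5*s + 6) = (s + 4)/(s + 2)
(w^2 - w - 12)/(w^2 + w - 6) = (w - 4)/(w - 2)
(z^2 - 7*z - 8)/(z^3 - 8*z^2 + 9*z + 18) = (z - 8)/(z^2 - 9*z + 18)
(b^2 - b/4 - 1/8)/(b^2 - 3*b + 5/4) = (4*b + 1)/(2*(2*b - 5))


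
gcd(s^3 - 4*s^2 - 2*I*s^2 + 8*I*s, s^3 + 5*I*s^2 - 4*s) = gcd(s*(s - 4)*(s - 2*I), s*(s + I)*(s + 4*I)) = s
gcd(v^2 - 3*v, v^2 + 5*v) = v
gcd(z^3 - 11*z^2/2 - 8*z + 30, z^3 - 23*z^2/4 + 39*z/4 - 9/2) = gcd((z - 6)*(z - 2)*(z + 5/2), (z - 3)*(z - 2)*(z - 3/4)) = z - 2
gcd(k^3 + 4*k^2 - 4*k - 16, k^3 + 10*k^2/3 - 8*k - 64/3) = k^2 + 6*k + 8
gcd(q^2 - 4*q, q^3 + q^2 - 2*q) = q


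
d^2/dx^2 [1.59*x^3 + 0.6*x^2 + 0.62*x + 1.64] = 9.54*x + 1.2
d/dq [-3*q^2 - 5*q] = -6*q - 5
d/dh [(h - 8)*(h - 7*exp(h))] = h - (h - 8)*(7*exp(h) - 1) - 7*exp(h)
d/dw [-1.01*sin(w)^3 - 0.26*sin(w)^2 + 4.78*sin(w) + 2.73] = (-3.03*sin(w)^2 - 0.52*sin(w) + 4.78)*cos(w)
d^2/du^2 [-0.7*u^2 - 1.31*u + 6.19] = -1.40000000000000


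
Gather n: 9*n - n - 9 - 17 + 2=8*n - 24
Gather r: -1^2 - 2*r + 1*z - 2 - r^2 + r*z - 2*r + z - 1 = -r^2 + r*(z - 4) + 2*z - 4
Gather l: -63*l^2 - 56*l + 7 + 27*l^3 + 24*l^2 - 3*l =27*l^3 - 39*l^2 - 59*l + 7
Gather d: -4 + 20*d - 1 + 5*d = 25*d - 5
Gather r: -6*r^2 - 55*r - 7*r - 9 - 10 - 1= -6*r^2 - 62*r - 20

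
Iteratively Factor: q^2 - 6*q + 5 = (q - 5)*(q - 1)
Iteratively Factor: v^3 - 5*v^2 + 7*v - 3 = (v - 1)*(v^2 - 4*v + 3) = (v - 3)*(v - 1)*(v - 1)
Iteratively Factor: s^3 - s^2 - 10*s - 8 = (s + 1)*(s^2 - 2*s - 8) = (s + 1)*(s + 2)*(s - 4)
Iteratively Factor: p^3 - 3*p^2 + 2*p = (p - 1)*(p^2 - 2*p) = (p - 2)*(p - 1)*(p)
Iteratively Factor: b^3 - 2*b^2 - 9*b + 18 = (b - 3)*(b^2 + b - 6) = (b - 3)*(b + 3)*(b - 2)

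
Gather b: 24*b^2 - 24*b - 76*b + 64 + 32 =24*b^2 - 100*b + 96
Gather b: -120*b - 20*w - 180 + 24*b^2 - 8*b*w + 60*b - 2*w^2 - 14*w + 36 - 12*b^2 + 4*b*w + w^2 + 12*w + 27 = 12*b^2 + b*(-4*w - 60) - w^2 - 22*w - 117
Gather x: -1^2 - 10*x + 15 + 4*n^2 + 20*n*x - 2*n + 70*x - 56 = 4*n^2 - 2*n + x*(20*n + 60) - 42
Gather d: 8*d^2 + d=8*d^2 + d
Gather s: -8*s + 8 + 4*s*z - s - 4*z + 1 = s*(4*z - 9) - 4*z + 9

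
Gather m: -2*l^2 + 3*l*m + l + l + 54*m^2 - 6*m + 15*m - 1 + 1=-2*l^2 + 2*l + 54*m^2 + m*(3*l + 9)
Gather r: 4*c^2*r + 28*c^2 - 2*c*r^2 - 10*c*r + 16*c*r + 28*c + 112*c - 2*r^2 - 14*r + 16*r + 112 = 28*c^2 + 140*c + r^2*(-2*c - 2) + r*(4*c^2 + 6*c + 2) + 112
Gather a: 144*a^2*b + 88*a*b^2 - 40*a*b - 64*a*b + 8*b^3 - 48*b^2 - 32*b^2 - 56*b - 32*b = 144*a^2*b + a*(88*b^2 - 104*b) + 8*b^3 - 80*b^2 - 88*b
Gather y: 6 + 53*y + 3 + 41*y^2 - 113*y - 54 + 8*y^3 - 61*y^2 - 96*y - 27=8*y^3 - 20*y^2 - 156*y - 72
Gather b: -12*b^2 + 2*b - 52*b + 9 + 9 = -12*b^2 - 50*b + 18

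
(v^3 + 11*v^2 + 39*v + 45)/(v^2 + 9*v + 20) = (v^2 + 6*v + 9)/(v + 4)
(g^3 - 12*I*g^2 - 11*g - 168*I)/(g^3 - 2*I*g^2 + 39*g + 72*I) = (g - 7*I)/(g + 3*I)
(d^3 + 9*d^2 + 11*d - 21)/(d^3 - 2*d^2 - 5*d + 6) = (d^2 + 10*d + 21)/(d^2 - d - 6)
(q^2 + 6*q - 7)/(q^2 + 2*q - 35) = (q - 1)/(q - 5)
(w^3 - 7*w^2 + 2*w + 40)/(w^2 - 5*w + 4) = (w^2 - 3*w - 10)/(w - 1)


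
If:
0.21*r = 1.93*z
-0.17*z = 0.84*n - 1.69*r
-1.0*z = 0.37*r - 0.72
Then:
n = 2.99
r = 1.50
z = 0.16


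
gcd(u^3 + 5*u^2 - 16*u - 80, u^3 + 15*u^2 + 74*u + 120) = u^2 + 9*u + 20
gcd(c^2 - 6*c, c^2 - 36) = c - 6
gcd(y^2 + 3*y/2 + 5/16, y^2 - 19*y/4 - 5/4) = y + 1/4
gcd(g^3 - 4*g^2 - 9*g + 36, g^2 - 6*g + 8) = g - 4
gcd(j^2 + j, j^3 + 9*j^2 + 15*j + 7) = j + 1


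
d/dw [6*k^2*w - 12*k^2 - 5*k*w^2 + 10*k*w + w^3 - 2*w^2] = 6*k^2 - 10*k*w + 10*k + 3*w^2 - 4*w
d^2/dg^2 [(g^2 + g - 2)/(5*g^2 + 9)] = 2*(25*g^3 - 285*g^2 - 135*g + 171)/(125*g^6 + 675*g^4 + 1215*g^2 + 729)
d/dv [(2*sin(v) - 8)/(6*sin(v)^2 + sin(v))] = 4*(-3*cos(v) + 24/tan(v) + 2*cos(v)/sin(v)^2)/(6*sin(v) + 1)^2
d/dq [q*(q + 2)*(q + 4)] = 3*q^2 + 12*q + 8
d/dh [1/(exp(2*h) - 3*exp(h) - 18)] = (3 - 2*exp(h))*exp(h)/(-exp(2*h) + 3*exp(h) + 18)^2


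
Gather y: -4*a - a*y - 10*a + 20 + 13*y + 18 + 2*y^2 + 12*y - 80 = -14*a + 2*y^2 + y*(25 - a) - 42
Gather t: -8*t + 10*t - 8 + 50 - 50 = 2*t - 8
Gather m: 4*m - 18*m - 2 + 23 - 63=-14*m - 42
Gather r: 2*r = 2*r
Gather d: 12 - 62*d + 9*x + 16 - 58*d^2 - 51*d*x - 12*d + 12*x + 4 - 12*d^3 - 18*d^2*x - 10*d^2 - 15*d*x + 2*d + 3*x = -12*d^3 + d^2*(-18*x - 68) + d*(-66*x - 72) + 24*x + 32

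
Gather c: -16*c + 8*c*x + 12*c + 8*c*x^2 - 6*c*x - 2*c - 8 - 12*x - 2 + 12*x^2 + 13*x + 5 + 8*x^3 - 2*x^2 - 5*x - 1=c*(8*x^2 + 2*x - 6) + 8*x^3 + 10*x^2 - 4*x - 6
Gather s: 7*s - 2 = 7*s - 2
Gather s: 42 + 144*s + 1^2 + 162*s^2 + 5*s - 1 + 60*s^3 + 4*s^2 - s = 60*s^3 + 166*s^2 + 148*s + 42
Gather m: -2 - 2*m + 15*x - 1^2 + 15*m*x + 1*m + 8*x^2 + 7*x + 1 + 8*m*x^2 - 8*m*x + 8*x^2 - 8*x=m*(8*x^2 + 7*x - 1) + 16*x^2 + 14*x - 2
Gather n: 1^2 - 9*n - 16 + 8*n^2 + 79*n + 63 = 8*n^2 + 70*n + 48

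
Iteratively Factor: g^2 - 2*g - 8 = (g + 2)*(g - 4)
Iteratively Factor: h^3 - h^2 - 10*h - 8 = (h - 4)*(h^2 + 3*h + 2) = (h - 4)*(h + 2)*(h + 1)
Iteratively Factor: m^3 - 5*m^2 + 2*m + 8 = (m + 1)*(m^2 - 6*m + 8) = (m - 2)*(m + 1)*(m - 4)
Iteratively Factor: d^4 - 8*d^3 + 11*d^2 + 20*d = (d)*(d^3 - 8*d^2 + 11*d + 20) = d*(d + 1)*(d^2 - 9*d + 20) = d*(d - 5)*(d + 1)*(d - 4)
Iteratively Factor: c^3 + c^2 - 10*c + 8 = (c - 2)*(c^2 + 3*c - 4) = (c - 2)*(c - 1)*(c + 4)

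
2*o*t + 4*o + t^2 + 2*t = (2*o + t)*(t + 2)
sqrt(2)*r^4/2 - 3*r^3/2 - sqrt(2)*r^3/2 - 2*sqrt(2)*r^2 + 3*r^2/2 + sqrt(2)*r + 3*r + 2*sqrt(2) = (r - 2)*(r + 1)*(r - 2*sqrt(2))*(sqrt(2)*r/2 + 1/2)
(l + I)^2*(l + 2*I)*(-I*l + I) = -I*l^4 + 4*l^3 + I*l^3 - 4*l^2 + 5*I*l^2 - 2*l - 5*I*l + 2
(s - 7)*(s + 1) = s^2 - 6*s - 7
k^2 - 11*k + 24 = (k - 8)*(k - 3)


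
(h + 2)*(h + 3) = h^2 + 5*h + 6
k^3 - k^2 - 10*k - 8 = (k - 4)*(k + 1)*(k + 2)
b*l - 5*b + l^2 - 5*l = (b + l)*(l - 5)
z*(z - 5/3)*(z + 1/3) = z^3 - 4*z^2/3 - 5*z/9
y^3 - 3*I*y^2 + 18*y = y*(y - 6*I)*(y + 3*I)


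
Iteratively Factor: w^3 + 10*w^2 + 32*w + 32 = (w + 2)*(w^2 + 8*w + 16) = (w + 2)*(w + 4)*(w + 4)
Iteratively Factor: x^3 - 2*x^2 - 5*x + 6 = (x - 3)*(x^2 + x - 2) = (x - 3)*(x + 2)*(x - 1)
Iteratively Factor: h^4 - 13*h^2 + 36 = (h - 2)*(h^3 + 2*h^2 - 9*h - 18) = (h - 2)*(h + 2)*(h^2 - 9) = (h - 3)*(h - 2)*(h + 2)*(h + 3)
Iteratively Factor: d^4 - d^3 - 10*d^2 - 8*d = (d - 4)*(d^3 + 3*d^2 + 2*d) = d*(d - 4)*(d^2 + 3*d + 2) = d*(d - 4)*(d + 2)*(d + 1)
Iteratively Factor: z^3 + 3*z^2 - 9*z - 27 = (z - 3)*(z^2 + 6*z + 9) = (z - 3)*(z + 3)*(z + 3)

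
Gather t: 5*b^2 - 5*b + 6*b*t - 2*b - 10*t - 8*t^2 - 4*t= 5*b^2 - 7*b - 8*t^2 + t*(6*b - 14)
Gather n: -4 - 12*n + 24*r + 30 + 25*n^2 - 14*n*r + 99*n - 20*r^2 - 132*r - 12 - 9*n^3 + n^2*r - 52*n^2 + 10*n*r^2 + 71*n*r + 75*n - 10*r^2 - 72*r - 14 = -9*n^3 + n^2*(r - 27) + n*(10*r^2 + 57*r + 162) - 30*r^2 - 180*r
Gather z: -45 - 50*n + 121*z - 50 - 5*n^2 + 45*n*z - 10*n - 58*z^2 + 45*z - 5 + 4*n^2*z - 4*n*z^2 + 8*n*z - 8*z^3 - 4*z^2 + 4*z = -5*n^2 - 60*n - 8*z^3 + z^2*(-4*n - 62) + z*(4*n^2 + 53*n + 170) - 100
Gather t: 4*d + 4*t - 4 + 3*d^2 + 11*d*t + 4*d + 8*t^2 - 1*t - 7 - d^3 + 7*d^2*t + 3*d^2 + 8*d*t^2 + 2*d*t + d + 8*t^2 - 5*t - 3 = -d^3 + 6*d^2 + 9*d + t^2*(8*d + 16) + t*(7*d^2 + 13*d - 2) - 14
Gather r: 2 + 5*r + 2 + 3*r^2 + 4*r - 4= 3*r^2 + 9*r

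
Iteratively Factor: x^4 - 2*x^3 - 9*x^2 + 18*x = (x - 3)*(x^3 + x^2 - 6*x) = x*(x - 3)*(x^2 + x - 6) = x*(x - 3)*(x + 3)*(x - 2)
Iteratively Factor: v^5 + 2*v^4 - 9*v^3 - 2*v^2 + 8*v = (v)*(v^4 + 2*v^3 - 9*v^2 - 2*v + 8) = v*(v - 2)*(v^3 + 4*v^2 - v - 4) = v*(v - 2)*(v - 1)*(v^2 + 5*v + 4) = v*(v - 2)*(v - 1)*(v + 1)*(v + 4)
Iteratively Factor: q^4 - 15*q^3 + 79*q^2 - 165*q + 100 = (q - 5)*(q^3 - 10*q^2 + 29*q - 20) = (q - 5)^2*(q^2 - 5*q + 4) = (q - 5)^2*(q - 4)*(q - 1)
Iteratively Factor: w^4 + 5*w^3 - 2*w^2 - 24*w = (w - 2)*(w^3 + 7*w^2 + 12*w) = (w - 2)*(w + 3)*(w^2 + 4*w) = (w - 2)*(w + 3)*(w + 4)*(w)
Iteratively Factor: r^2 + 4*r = (r)*(r + 4)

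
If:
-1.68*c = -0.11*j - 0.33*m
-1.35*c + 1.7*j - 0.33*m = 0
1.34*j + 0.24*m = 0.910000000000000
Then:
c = 0.27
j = 0.46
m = 1.24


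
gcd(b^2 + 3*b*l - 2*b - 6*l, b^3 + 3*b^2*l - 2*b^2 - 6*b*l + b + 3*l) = b + 3*l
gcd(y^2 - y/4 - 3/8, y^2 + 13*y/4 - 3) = y - 3/4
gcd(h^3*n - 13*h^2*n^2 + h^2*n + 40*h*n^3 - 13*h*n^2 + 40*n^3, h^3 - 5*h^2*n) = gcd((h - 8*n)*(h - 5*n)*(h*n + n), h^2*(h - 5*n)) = h - 5*n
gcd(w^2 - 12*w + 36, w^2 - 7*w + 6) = w - 6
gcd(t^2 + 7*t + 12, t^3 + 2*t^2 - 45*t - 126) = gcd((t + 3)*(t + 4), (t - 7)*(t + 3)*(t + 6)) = t + 3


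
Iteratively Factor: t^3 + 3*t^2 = (t)*(t^2 + 3*t) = t^2*(t + 3)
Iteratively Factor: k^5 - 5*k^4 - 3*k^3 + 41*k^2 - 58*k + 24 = (k - 2)*(k^4 - 3*k^3 - 9*k^2 + 23*k - 12) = (k - 2)*(k - 1)*(k^3 - 2*k^2 - 11*k + 12) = (k - 2)*(k - 1)*(k + 3)*(k^2 - 5*k + 4) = (k - 4)*(k - 2)*(k - 1)*(k + 3)*(k - 1)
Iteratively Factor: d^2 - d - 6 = (d + 2)*(d - 3)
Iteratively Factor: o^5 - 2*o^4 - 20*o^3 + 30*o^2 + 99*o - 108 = (o + 3)*(o^4 - 5*o^3 - 5*o^2 + 45*o - 36) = (o - 3)*(o + 3)*(o^3 - 2*o^2 - 11*o + 12) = (o - 3)*(o + 3)^2*(o^2 - 5*o + 4) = (o - 3)*(o - 1)*(o + 3)^2*(o - 4)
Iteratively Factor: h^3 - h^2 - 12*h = (h - 4)*(h^2 + 3*h) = h*(h - 4)*(h + 3)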